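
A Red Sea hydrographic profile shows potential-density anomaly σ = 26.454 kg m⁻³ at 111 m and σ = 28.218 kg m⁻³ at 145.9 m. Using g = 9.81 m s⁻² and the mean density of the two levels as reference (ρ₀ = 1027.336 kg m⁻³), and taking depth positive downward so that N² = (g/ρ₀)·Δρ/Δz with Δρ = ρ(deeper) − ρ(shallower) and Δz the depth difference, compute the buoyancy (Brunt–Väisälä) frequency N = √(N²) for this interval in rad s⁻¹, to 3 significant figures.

Δρ = 1028.218 − 1026.454 = 1.764 kg m⁻³ over Δz = 145.9 − 111 = 34.9 m.
N² = (9.81/1027.336) × (1.764/34.9) = 4.8265 × 10⁻⁴ s⁻².
N = √(4.8265 × 10⁻⁴) = 0.021969 rad s⁻¹ ≈ 0.0220 rad s⁻¹.

0.0220 rad s⁻¹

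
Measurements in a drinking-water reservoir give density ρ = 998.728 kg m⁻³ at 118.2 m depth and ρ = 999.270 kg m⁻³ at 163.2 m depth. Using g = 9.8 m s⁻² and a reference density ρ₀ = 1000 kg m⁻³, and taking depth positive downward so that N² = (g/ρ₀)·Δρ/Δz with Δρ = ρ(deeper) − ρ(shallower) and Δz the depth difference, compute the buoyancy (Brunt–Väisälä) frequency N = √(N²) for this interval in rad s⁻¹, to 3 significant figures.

0.0109 rad s⁻¹

Δρ = 999.270 − 998.728 = 0.542 kg m⁻³ over Δz = 163.2 − 118.2 = 45 m.
N² = (9.8/1000) × (0.542/45) = 1.1804 × 10⁻⁴ s⁻².
N = √(1.1804 × 10⁻⁴) = 0.010865 rad s⁻¹ ≈ 0.0109 rad s⁻¹.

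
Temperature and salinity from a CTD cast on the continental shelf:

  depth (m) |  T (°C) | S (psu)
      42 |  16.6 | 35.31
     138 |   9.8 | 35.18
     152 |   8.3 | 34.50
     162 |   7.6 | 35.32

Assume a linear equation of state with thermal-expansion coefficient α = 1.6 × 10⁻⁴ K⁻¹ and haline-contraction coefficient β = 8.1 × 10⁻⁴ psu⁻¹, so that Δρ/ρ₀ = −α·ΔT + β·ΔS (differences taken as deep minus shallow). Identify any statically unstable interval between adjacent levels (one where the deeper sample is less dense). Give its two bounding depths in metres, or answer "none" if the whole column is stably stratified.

Evaluate Δρ/ρ₀ = −αΔT + βΔS across each adjacent pair:
  42–138 m: −αΔT+βΔS = −(1.6 × 10⁻⁴)(-6.8)+(8.1 × 10⁻⁴)(-0.13) = 9.8 × 10⁻⁴ → stable
  138–152 m: −αΔT+βΔS = −(1.6 × 10⁻⁴)(-1.5)+(8.1 × 10⁻⁴)(-0.68) = -3.1 × 10⁻⁴ → UNSTABLE
  152–162 m: −αΔT+βΔS = −(1.6 × 10⁻⁴)(-0.7)+(8.1 × 10⁻⁴)(+0.82) = 7.8 × 10⁻⁴ → stable
The 138–152 m interval has Δρ < 0: lighter water underlies denser water.

138–152 m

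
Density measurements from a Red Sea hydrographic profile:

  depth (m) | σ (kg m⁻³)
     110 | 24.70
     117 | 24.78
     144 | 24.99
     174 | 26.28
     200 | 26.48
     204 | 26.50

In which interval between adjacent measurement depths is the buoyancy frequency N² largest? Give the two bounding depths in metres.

Compute the density gradient over each adjacent pair:
  110–117 m: Δρ/Δz = 0.08/7 = 0.011 kg m⁻⁴
  117–144 m: Δρ/Δz = 0.21/27 = 7.8 × 10⁻³ kg m⁻⁴
  144–174 m: Δρ/Δz = 1.29/30 = 0.043 kg m⁻⁴
  174–200 m: Δρ/Δz = 0.20/26 = 7.7 × 10⁻³ kg m⁻⁴
  200–204 m: Δρ/Δz = 0.02/4 = 5.0 × 10⁻³ kg m⁻⁴
The largest gradient is in the 144–174 m interval — the pycnocline.

144–174 m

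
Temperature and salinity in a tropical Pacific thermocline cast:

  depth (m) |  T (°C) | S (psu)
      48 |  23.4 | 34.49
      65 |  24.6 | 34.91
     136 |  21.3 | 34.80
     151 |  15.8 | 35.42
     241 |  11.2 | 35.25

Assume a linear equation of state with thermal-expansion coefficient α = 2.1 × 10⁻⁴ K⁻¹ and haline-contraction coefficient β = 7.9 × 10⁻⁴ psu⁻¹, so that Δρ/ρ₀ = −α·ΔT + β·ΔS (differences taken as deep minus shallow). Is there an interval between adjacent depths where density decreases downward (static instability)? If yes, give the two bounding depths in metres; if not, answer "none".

Evaluate Δρ/ρ₀ = −αΔT + βΔS across each adjacent pair:
  48–65 m: −αΔT+βΔS = −(2.1 × 10⁻⁴)(+1.2)+(7.9 × 10⁻⁴)(+0.42) = 8.0 × 10⁻⁵ → stable
  65–136 m: −αΔT+βΔS = −(2.1 × 10⁻⁴)(-3.3)+(7.9 × 10⁻⁴)(-0.11) = 6.1 × 10⁻⁴ → stable
  136–151 m: −αΔT+βΔS = −(2.1 × 10⁻⁴)(-5.5)+(7.9 × 10⁻⁴)(+0.62) = 1.6 × 10⁻³ → stable
  151–241 m: −αΔT+βΔS = −(2.1 × 10⁻⁴)(-4.6)+(7.9 × 10⁻⁴)(-0.17) = 8.3 × 10⁻⁴ → stable
Every interval has Δρ > 0: the column is stably stratified throughout.

none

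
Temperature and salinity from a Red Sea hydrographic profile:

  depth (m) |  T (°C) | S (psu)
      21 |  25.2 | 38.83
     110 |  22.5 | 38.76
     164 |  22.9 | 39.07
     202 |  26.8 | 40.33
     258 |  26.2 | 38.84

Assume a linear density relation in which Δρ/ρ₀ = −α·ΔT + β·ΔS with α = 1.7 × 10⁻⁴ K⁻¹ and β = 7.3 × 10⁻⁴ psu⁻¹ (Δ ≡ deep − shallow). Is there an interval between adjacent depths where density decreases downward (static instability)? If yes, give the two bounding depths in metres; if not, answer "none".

Evaluate Δρ/ρ₀ = −αΔT + βΔS across each adjacent pair:
  21–110 m: −αΔT+βΔS = −(1.7 × 10⁻⁴)(-2.7)+(7.3 × 10⁻⁴)(-0.07) = 4.1 × 10⁻⁴ → stable
  110–164 m: −αΔT+βΔS = −(1.7 × 10⁻⁴)(+0.4)+(7.3 × 10⁻⁴)(+0.31) = 1.6 × 10⁻⁴ → stable
  164–202 m: −αΔT+βΔS = −(1.7 × 10⁻⁴)(+3.9)+(7.3 × 10⁻⁴)(+1.26) = 2.6 × 10⁻⁴ → stable
  202–258 m: −αΔT+βΔS = −(1.7 × 10⁻⁴)(-0.6)+(7.3 × 10⁻⁴)(-1.49) = -9.9 × 10⁻⁴ → UNSTABLE
The 202–258 m interval has Δρ < 0: lighter water underlies denser water.

202–258 m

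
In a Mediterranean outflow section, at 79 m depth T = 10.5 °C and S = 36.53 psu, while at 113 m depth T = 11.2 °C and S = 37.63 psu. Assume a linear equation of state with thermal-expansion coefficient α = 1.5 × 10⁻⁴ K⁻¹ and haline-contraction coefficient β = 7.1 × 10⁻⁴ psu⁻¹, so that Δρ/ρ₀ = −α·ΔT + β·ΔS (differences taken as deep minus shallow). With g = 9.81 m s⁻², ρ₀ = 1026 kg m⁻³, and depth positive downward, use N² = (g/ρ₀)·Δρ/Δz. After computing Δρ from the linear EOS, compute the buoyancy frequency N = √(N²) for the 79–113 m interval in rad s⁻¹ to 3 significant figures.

0.0140 rad s⁻¹

ΔT = +0.7 K, ΔS = +1.10 psu (deep − shallow).
Δρ/ρ₀ = −αΔT + βΔS = -1.05 × 10⁻⁴ + 7.81 × 10⁻⁴ = 6.76 × 10⁻⁴, so Δρ ≈ 0.6936 kg m⁻³.
N² = (g/ρ₀)·Δρ/Δz = g·(Δρ/ρ₀)/Δz = 9.81 × 6.76 × 10⁻⁴ / 34 = 1.9505 × 10⁻⁴ s⁻².
N = √(1.9505 × 10⁻⁴) = 0.013966 rad s⁻¹ ≈ 0.0140 rad s⁻¹.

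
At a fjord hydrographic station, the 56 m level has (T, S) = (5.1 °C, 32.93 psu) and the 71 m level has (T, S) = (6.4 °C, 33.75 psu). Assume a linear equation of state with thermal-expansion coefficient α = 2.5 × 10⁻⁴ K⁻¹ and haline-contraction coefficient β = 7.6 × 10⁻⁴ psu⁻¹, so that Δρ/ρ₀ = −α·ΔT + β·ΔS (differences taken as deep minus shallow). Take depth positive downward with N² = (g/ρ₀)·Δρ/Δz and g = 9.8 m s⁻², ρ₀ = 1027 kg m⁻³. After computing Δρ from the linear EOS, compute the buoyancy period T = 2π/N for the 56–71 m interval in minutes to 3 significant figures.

7.50 min

ΔT = +1.3 K, ΔS = +0.82 psu (deep − shallow).
Δρ/ρ₀ = −αΔT + βΔS = -3.25 × 10⁻⁴ + 6.232 × 10⁻⁴ = 2.982 × 10⁻⁴, so Δρ ≈ 0.3063 kg m⁻³.
N² = (g/ρ₀)·Δρ/Δz = g·(Δρ/ρ₀)/Δz = 9.8 × 2.982 × 10⁻⁴ / 15 = 1.9482 × 10⁻⁴ s⁻².
N = √(1.9482 × 10⁻⁴) = 0.013958 rad s⁻¹ → T = 2π/N = 450.15 s = 7.5025 min ≈ 7.50 min.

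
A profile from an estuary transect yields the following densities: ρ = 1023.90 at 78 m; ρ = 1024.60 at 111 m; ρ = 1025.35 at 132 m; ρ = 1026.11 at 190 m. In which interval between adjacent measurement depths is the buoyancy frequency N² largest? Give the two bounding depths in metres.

Compute the density gradient over each adjacent pair:
  78–111 m: Δρ/Δz = 0.70/33 = 0.021 kg m⁻⁴
  111–132 m: Δρ/Δz = 0.75/21 = 0.036 kg m⁻⁴
  132–190 m: Δρ/Δz = 0.76/58 = 0.013 kg m⁻⁴
The largest gradient is in the 111–132 m interval — the pycnocline.

111–132 m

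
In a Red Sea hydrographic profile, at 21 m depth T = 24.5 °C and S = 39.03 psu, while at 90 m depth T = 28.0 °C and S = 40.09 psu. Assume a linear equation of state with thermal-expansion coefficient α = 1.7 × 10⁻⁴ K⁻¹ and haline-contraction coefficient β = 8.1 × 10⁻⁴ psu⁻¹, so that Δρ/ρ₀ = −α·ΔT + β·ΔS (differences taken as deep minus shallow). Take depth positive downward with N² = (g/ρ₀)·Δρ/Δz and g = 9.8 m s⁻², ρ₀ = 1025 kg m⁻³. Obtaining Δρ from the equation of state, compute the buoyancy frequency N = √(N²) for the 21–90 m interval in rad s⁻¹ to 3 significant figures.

ΔT = +3.5 K, ΔS = +1.06 psu (deep − shallow).
Δρ/ρ₀ = −αΔT + βΔS = -5.95 × 10⁻⁴ + 8.586 × 10⁻⁴ = 2.636 × 10⁻⁴, so Δρ ≈ 0.2702 kg m⁻³.
N² = (g/ρ₀)·Δρ/Δz = g·(Δρ/ρ₀)/Δz = 9.8 × 2.636 × 10⁻⁴ / 69 = 3.7439 × 10⁻⁵ s⁻².
N = √(3.7439 × 10⁻⁵) = 6.1187 × 10⁻³ rad s⁻¹ ≈ 6.12 × 10⁻³ rad s⁻¹.

6.12 × 10⁻³ rad s⁻¹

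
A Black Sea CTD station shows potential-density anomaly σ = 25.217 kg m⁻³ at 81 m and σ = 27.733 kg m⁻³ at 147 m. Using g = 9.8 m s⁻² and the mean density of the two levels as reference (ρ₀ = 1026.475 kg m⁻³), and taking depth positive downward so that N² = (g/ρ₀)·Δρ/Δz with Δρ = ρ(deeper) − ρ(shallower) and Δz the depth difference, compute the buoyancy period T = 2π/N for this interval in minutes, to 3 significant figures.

Δρ = 1027.733 − 1025.217 = 2.516 kg m⁻³ over Δz = 147 − 81 = 66 m.
N² = (9.8/1026.475) × (2.516/66) = 3.6395 × 10⁻⁴ s⁻².
N = √(3.6395 × 10⁻⁴) = 0.019077 rad s⁻¹, so T = 2π/N = 329.36 s = 5.4893 min ≈ 5.49 min.

5.49 min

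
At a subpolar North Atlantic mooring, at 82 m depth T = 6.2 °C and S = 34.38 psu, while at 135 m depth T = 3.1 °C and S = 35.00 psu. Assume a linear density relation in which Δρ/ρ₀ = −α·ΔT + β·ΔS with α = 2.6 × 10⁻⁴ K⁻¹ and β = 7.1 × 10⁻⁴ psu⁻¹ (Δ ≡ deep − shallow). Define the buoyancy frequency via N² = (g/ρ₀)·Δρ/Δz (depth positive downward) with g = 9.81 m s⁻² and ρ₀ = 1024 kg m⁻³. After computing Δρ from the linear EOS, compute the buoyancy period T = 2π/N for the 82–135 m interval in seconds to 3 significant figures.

ΔT = -3.1 K, ΔS = +0.62 psu (deep − shallow).
Δρ/ρ₀ = −αΔT + βΔS = 8.06 × 10⁻⁴ + 4.402 × 10⁻⁴ = 1.2462 × 10⁻³, so Δρ ≈ 1.276 kg m⁻³.
N² = (g/ρ₀)·Δρ/Δz = g·(Δρ/ρ₀)/Δz = 9.81 × 1.2462 × 10⁻³ / 53 = 2.3066 × 10⁻⁴ s⁻².
N = √(2.3066 × 10⁻⁴) = 0.015187 rad s⁻¹ → T = 2π/N = 413.72 s ≈ 414 s.

414 s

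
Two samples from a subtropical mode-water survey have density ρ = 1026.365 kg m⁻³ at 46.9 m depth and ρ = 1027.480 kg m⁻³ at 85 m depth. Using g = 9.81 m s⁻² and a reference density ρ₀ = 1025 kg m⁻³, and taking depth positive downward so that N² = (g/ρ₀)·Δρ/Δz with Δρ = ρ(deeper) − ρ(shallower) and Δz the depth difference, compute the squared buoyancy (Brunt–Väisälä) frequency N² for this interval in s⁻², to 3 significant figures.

2.80 × 10⁻⁴ s⁻²

Δρ = 1027.480 − 1026.365 = 1.115 kg m⁻³ over Δz = 85 − 46.9 = 38.1 m.
N² = (9.81/1025) × (1.115/38.1) = 2.8009 × 10⁻⁴ s⁻² ≈ 2.80 × 10⁻⁴ s⁻².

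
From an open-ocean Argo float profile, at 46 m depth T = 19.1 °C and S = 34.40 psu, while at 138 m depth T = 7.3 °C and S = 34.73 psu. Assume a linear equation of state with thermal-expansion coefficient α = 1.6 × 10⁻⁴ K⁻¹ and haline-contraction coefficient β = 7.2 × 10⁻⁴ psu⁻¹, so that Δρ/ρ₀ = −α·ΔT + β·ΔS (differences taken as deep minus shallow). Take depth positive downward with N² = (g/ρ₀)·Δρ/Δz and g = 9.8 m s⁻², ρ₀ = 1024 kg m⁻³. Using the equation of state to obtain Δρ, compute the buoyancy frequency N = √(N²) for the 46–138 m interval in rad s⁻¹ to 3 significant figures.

0.0150 rad s⁻¹

ΔT = -11.8 K, ΔS = +0.33 psu (deep − shallow).
Δρ/ρ₀ = −αΔT + βΔS = 1.888 × 10⁻³ + 2.376 × 10⁻⁴ = 2.1256 × 10⁻³, so Δρ ≈ 2.177 kg m⁻³.
N² = (g/ρ₀)·Δρ/Δz = g·(Δρ/ρ₀)/Δz = 9.8 × 2.1256 × 10⁻³ / 92 = 2.2642 × 10⁻⁴ s⁻².
N = √(2.2642 × 10⁻⁴) = 0.015047 rad s⁻¹ ≈ 0.0150 rad s⁻¹.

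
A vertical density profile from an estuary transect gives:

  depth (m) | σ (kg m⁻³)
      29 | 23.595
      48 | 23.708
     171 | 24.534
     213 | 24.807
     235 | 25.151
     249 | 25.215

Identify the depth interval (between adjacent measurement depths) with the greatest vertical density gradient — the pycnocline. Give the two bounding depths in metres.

Compute the density gradient over each adjacent pair:
  29–48 m: Δρ/Δz = 0.113/19 = 5.9 × 10⁻³ kg m⁻⁴
  48–171 m: Δρ/Δz = 0.826/123 = 6.7 × 10⁻³ kg m⁻⁴
  171–213 m: Δρ/Δz = 0.273/42 = 6.5 × 10⁻³ kg m⁻⁴
  213–235 m: Δρ/Δz = 0.344/22 = 0.016 kg m⁻⁴
  235–249 m: Δρ/Δz = 0.064/14 = 4.6 × 10⁻³ kg m⁻⁴
The largest gradient is in the 213–235 m interval — the pycnocline.

213–235 m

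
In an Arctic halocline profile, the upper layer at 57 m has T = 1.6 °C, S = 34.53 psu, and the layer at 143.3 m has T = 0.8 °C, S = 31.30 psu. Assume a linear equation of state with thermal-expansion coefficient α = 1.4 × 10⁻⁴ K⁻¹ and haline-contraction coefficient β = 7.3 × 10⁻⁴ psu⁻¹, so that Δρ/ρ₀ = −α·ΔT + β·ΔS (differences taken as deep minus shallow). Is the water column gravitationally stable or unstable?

unstable

ΔT = 0.8 − 1.6 = -0.8 K and ΔS = 31.30 − 34.53 = -3.23 psu (deep − shallow).
−αΔT = 1.12 × 10⁻⁴; βΔS = -2.3579 × 10⁻³; sum Δρ/ρ₀ = -2.2459 × 10⁻³.
Δρ/ρ₀ < 0, so Δρ < 0: deeper water is lighter → statically unstable; the column would overturn.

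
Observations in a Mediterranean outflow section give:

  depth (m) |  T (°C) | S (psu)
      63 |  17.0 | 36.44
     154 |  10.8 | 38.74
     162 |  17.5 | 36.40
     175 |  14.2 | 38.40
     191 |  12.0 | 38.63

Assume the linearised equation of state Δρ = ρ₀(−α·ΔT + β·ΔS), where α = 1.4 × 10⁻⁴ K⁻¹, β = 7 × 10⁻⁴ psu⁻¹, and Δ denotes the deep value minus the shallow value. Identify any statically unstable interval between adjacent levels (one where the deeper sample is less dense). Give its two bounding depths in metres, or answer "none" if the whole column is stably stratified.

Evaluate Δρ/ρ₀ = −αΔT + βΔS across each adjacent pair:
  63–154 m: −αΔT+βΔS = −(1.4 × 10⁻⁴)(-6.2)+(7 × 10⁻⁴)(+2.30) = 2.5 × 10⁻³ → stable
  154–162 m: −αΔT+βΔS = −(1.4 × 10⁻⁴)(+6.7)+(7 × 10⁻⁴)(-2.34) = -2.6 × 10⁻³ → UNSTABLE
  162–175 m: −αΔT+βΔS = −(1.4 × 10⁻⁴)(-3.3)+(7 × 10⁻⁴)(+2.00) = 1.9 × 10⁻³ → stable
  175–191 m: −αΔT+βΔS = −(1.4 × 10⁻⁴)(-2.2)+(7 × 10⁻⁴)(+0.23) = 4.7 × 10⁻⁴ → stable
The 154–162 m interval has Δρ < 0: lighter water underlies denser water.

154–162 m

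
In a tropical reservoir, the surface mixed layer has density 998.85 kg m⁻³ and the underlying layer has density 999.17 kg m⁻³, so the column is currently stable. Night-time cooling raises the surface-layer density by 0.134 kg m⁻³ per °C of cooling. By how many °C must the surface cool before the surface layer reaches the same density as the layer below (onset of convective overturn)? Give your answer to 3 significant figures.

Density deficit of the surface layer: 999.17 − 998.85 = 0.32 kg m⁻³.
Required change = 0.32 / 0.134 = 2.39 °C.

2.39 °C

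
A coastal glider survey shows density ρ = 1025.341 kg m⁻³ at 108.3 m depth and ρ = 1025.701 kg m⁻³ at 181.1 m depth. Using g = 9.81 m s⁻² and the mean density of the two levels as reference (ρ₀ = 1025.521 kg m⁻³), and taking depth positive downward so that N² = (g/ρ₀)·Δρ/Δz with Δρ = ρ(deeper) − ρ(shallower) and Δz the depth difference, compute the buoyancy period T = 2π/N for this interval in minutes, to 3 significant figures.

15.2 min

Δρ = 1025.701 − 1025.341 = 0.360 kg m⁻³ over Δz = 181.1 − 108.3 = 72.8 m.
N² = (9.81/1025.521) × (0.360/72.8) = 4.7304 × 10⁻⁵ s⁻².
N = √(4.7304 × 10⁻⁵) = 6.8778 × 10⁻³ rad s⁻¹, so T = 2π/N = 913.55 s = 15.226 min ≈ 15.2 min.
N² > 0, so the interval is statically stable.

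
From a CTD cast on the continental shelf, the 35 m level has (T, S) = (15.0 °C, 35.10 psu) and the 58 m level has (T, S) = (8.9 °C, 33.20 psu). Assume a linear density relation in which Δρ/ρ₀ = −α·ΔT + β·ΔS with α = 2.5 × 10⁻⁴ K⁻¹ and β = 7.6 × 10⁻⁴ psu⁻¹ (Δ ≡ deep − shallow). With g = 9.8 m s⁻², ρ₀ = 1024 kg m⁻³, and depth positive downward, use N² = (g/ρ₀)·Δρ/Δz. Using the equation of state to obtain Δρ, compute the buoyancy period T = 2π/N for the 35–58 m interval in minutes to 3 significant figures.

17.8 min

ΔT = -6.1 K, ΔS = -1.90 psu (deep − shallow).
Δρ/ρ₀ = −αΔT + βΔS = 1.525 × 10⁻³ − 1.444 × 10⁻³ = 8.10 × 10⁻⁵, so Δρ ≈ 0.08294 kg m⁻³.
N² = (g/ρ₀)·Δρ/Δz = g·(Δρ/ρ₀)/Δz = 9.8 × 8.10 × 10⁻⁵ / 23 = 3.4513 × 10⁻⁵ s⁻².
N = √(3.4513 × 10⁻⁵) = 5.8748 × 10⁻³ rad s⁻¹ → T = 2π/N = 1.0695 × 10³ s = 17.825 min ≈ 17.8 min.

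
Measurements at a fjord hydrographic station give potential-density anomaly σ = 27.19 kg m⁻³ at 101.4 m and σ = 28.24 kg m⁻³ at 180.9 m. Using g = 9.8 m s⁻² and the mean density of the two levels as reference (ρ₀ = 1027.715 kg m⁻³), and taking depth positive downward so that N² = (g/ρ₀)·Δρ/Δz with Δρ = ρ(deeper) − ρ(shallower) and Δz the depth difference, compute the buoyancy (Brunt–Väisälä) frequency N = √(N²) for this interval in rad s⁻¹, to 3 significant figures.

0.0112 rad s⁻¹

Δρ = 1028.24 − 1027.19 = 1.05 kg m⁻³ over Δz = 180.9 − 101.4 = 79.5 m.
N² = (9.8/1027.715) × (1.05/79.5) = 1.2594 × 10⁻⁴ s⁻².
N = √(1.2594 × 10⁻⁴) = 0.011222 rad s⁻¹ ≈ 0.0112 rad s⁻¹.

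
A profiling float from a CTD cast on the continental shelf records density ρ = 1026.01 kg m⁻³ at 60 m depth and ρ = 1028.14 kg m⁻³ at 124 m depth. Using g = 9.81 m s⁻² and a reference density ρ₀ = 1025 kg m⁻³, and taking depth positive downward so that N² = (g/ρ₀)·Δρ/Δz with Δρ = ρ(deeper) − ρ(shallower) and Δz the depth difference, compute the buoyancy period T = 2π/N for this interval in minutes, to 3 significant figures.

Δρ = 1028.14 − 1026.01 = 2.13 kg m⁻³ over Δz = 124 − 60 = 64 m.
N² = (9.81/1025) × (2.13/64) = 3.1853 × 10⁻⁴ s⁻².
N = √(3.1853 × 10⁻⁴) = 0.017847 rad s⁻¹, so T = 2π/N = 352.06 s = 5.8677 min ≈ 5.87 min.
A positive N² confirms static stability across the interval.

5.87 min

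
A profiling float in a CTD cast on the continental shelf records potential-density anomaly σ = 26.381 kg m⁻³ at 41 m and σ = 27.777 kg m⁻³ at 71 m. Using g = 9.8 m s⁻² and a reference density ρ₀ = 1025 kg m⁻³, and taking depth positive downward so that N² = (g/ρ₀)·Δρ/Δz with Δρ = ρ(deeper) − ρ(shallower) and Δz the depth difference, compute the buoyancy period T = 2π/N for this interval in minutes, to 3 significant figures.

4.96 min

Δρ = 1027.777 − 1026.381 = 1.396 kg m⁻³ over Δz = 71 − 41 = 30 m.
N² = (9.8/1025) × (1.396/30) = 4.4490 × 10⁻⁴ s⁻².
N = √(4.4490 × 10⁻⁴) = 0.021093 rad s⁻¹, so T = 2π/N = 297.88 s = 4.9647 min ≈ 4.96 min.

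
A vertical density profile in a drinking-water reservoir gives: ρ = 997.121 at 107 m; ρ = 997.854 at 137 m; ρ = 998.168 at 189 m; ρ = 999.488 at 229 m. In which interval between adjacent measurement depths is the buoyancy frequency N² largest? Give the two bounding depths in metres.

189–229 m

Compute the density gradient over each adjacent pair:
  107–137 m: Δρ/Δz = 0.733/30 = 0.024 kg m⁻⁴
  137–189 m: Δρ/Δz = 0.314/52 = 6.0 × 10⁻³ kg m⁻⁴
  189–229 m: Δρ/Δz = 1.320/40 = 0.033 kg m⁻⁴
The largest gradient is in the 189–229 m interval — the pycnocline.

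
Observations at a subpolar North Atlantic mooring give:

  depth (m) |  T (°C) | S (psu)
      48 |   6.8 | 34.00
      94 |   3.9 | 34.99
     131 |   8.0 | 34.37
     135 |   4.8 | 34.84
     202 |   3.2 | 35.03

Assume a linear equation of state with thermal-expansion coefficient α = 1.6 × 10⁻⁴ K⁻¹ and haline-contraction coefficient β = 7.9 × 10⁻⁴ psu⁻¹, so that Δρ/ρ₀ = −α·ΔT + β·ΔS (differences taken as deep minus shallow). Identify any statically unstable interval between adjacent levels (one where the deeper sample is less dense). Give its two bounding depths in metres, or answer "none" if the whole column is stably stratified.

94–131 m

Evaluate Δρ/ρ₀ = −αΔT + βΔS across each adjacent pair:
  48–94 m: −αΔT+βΔS = −(1.6 × 10⁻⁴)(-2.9)+(7.9 × 10⁻⁴)(+0.99) = 1.2 × 10⁻³ → stable
  94–131 m: −αΔT+βΔS = −(1.6 × 10⁻⁴)(+4.1)+(7.9 × 10⁻⁴)(-0.62) = -1.1 × 10⁻³ → UNSTABLE
  131–135 m: −αΔT+βΔS = −(1.6 × 10⁻⁴)(-3.2)+(7.9 × 10⁻⁴)(+0.47) = 8.8 × 10⁻⁴ → stable
  135–202 m: −αΔT+βΔS = −(1.6 × 10⁻⁴)(-1.6)+(7.9 × 10⁻⁴)(+0.19) = 4.1 × 10⁻⁴ → stable
The 94–131 m interval has Δρ < 0: lighter water underlies denser water.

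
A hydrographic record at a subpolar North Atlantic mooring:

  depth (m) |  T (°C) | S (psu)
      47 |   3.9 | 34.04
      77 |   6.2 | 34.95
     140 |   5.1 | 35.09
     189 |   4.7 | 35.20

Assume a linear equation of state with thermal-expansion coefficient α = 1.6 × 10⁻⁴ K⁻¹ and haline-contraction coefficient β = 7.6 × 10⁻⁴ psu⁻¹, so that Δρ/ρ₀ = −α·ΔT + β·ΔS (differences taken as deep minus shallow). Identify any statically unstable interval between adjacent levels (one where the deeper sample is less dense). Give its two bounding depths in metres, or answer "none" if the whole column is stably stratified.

Evaluate Δρ/ρ₀ = −αΔT + βΔS across each adjacent pair:
  47–77 m: −αΔT+βΔS = −(1.6 × 10⁻⁴)(+2.3)+(7.6 × 10⁻⁴)(+0.91) = 3.2 × 10⁻⁴ → stable
  77–140 m: −αΔT+βΔS = −(1.6 × 10⁻⁴)(-1.1)+(7.6 × 10⁻⁴)(+0.14) = 2.8 × 10⁻⁴ → stable
  140–189 m: −αΔT+βΔS = −(1.6 × 10⁻⁴)(-0.4)+(7.6 × 10⁻⁴)(+0.11) = 1.5 × 10⁻⁴ → stable
Every interval has Δρ > 0: the column is stably stratified throughout.

none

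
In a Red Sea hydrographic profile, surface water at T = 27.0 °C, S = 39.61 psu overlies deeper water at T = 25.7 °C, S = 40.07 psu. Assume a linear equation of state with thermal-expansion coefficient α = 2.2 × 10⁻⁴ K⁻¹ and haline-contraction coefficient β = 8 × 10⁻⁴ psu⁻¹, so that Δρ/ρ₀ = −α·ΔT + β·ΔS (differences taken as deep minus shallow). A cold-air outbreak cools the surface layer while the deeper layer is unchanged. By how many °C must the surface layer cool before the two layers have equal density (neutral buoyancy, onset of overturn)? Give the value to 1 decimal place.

3.0 °C

Neutral buoyancy requires Δρ = 0, i.e. −α(T_deep − T_surf′) + β(S_deep − S_surf) = 0.
T_surf′ = T_deep − (β/α)·ΔS = 25.7 − (8 × 10⁻⁴/2.2 × 10⁻⁴)·(+0.46) = 24.027 °C.
Cooling required: 27.0 − (24.027) = 2.973 °C.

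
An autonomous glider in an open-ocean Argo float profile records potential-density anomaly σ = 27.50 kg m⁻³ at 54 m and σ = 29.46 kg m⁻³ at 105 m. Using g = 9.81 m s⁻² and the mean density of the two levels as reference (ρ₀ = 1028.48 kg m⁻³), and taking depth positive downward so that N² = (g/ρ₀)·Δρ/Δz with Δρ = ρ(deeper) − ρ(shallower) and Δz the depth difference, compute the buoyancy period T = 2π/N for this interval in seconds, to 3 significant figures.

328 s

Δρ = 1029.46 − 1027.50 = 1.96 kg m⁻³ over Δz = 105 − 54 = 51 m.
N² = (9.81/1028.48) × (1.96/51) = 3.6657 × 10⁻⁴ s⁻².
N = √(3.6657 × 10⁻⁴) = 0.019146 rad s⁻¹, so T = 2π/N = 328.17 s ≈ 328 s.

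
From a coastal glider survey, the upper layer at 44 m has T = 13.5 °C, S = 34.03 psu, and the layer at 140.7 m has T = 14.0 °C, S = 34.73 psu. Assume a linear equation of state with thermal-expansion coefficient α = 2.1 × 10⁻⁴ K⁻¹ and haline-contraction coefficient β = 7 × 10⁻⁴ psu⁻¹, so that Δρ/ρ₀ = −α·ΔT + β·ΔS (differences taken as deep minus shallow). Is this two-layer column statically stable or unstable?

ΔT = 14.0 − 13.5 = +0.5 K and ΔS = 34.73 − 34.03 = +0.70 psu (deep − shallow).
−αΔT = -1.05 × 10⁻⁴; βΔS = 4.90 × 10⁻⁴; sum Δρ/ρ₀ = 3.85 × 10⁻⁴.
Δρ/ρ₀ > 0, so Δρ > 0: deeper water is denser → statically stable.

stable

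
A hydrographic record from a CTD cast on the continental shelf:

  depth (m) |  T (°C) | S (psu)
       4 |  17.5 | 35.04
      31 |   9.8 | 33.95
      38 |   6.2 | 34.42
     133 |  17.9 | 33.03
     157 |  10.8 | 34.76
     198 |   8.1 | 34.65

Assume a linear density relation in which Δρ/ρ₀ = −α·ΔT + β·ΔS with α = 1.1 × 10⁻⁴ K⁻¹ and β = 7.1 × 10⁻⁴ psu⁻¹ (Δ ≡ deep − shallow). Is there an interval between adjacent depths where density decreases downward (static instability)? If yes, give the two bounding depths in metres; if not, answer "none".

Evaluate Δρ/ρ₀ = −αΔT + βΔS across each adjacent pair:
  4–31 m: −αΔT+βΔS = −(1.1 × 10⁻⁴)(-7.7)+(7.1 × 10⁻⁴)(-1.09) = 7.3 × 10⁻⁵ → stable
  31–38 m: −αΔT+βΔS = −(1.1 × 10⁻⁴)(-3.6)+(7.1 × 10⁻⁴)(+0.47) = 7.3 × 10⁻⁴ → stable
  38–133 m: −αΔT+βΔS = −(1.1 × 10⁻⁴)(+11.7)+(7.1 × 10⁻⁴)(-1.39) = -2.3 × 10⁻³ → UNSTABLE
  133–157 m: −αΔT+βΔS = −(1.1 × 10⁻⁴)(-7.1)+(7.1 × 10⁻⁴)(+1.73) = 2.0 × 10⁻³ → stable
  157–198 m: −αΔT+βΔS = −(1.1 × 10⁻⁴)(-2.7)+(7.1 × 10⁻⁴)(-0.11) = 2.2 × 10⁻⁴ → stable
The 38–133 m interval has Δρ < 0: lighter water underlies denser water.

38–133 m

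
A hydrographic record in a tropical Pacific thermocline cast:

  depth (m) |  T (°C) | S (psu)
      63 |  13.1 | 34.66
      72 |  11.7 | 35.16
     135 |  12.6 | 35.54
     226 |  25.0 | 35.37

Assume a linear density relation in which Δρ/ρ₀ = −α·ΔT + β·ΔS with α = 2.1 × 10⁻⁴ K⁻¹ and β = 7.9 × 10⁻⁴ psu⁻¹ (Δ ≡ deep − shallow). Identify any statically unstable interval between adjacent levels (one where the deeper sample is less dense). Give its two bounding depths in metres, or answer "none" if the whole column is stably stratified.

135–226 m

Evaluate Δρ/ρ₀ = −αΔT + βΔS across each adjacent pair:
  63–72 m: −αΔT+βΔS = −(2.1 × 10⁻⁴)(-1.4)+(7.9 × 10⁻⁴)(+0.50) = 6.9 × 10⁻⁴ → stable
  72–135 m: −αΔT+βΔS = −(2.1 × 10⁻⁴)(+0.9)+(7.9 × 10⁻⁴)(+0.38) = 1.1 × 10⁻⁴ → stable
  135–226 m: −αΔT+βΔS = −(2.1 × 10⁻⁴)(+12.4)+(7.9 × 10⁻⁴)(-0.17) = -2.7 × 10⁻³ → UNSTABLE
The 135–226 m interval has Δρ < 0: lighter water underlies denser water.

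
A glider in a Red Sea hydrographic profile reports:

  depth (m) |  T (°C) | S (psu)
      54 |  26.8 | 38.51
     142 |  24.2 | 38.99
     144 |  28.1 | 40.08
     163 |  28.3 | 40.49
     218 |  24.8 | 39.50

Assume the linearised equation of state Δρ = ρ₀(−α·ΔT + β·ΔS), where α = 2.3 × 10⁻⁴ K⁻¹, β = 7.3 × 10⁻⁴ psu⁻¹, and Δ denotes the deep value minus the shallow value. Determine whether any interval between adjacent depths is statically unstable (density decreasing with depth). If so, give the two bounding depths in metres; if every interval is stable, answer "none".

Evaluate Δρ/ρ₀ = −αΔT + βΔS across each adjacent pair:
  54–142 m: −αΔT+βΔS = −(2.3 × 10⁻⁴)(-2.6)+(7.3 × 10⁻⁴)(+0.48) = 9.5 × 10⁻⁴ → stable
  142–144 m: −αΔT+βΔS = −(2.3 × 10⁻⁴)(+3.9)+(7.3 × 10⁻⁴)(+1.09) = -1.0 × 10⁻⁴ → UNSTABLE
  144–163 m: −αΔT+βΔS = −(2.3 × 10⁻⁴)(+0.2)+(7.3 × 10⁻⁴)(+0.41) = 2.5 × 10⁻⁴ → stable
  163–218 m: −αΔT+βΔS = −(2.3 × 10⁻⁴)(-3.5)+(7.3 × 10⁻⁴)(-0.99) = 8.2 × 10⁻⁵ → stable
The 142–144 m interval has Δρ < 0: lighter water underlies denser water.

142–144 m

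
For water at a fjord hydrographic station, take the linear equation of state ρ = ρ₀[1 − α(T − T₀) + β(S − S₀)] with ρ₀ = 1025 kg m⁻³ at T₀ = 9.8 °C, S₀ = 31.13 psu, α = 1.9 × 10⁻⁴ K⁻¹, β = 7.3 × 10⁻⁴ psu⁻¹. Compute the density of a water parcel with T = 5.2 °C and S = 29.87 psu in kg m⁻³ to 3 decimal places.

1024.953 kg m⁻³

T − T₀ = -4.6 K, S − S₀ = -1.26 psu.
Bracket = 1 − α·(-4.6) + β·(-1.26) = 1 + (-4.58 × 10⁻⁵) = 0.9999542.
ρ = 1025 × 0.9999542 = 1024.953 kg m⁻³.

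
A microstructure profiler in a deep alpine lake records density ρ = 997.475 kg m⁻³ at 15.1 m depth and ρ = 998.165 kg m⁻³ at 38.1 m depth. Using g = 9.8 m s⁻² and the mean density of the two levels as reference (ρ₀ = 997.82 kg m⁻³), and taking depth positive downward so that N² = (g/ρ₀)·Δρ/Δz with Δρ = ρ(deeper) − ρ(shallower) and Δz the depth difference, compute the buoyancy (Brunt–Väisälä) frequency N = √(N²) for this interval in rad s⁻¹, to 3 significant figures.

0.0172 rad s⁻¹

Δρ = 998.165 − 997.475 = 0.690 kg m⁻³ over Δz = 38.1 − 15.1 = 23 m.
N² = (9.8/997.82) × (0.690/23) = 2.9464 × 10⁻⁴ s⁻².
N = √(2.9464 × 10⁻⁴) = 0.017165 rad s⁻¹ ≈ 0.0172 rad s⁻¹.
A positive N² confirms static stability across the interval.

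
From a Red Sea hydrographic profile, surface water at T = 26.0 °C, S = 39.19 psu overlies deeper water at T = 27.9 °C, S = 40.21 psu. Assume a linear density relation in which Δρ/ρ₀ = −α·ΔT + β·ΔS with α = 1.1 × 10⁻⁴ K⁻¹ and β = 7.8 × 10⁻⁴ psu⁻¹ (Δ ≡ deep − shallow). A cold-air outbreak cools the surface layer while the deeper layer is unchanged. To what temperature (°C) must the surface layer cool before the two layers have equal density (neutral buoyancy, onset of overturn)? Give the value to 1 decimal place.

20.7 °C

Neutral buoyancy requires Δρ = 0, i.e. −α(T_deep − T_surf′) + β(S_deep − S_surf) = 0.
T_surf′ = T_deep − (β/α)·ΔS = 27.9 − (7.8 × 10⁻⁴/1.1 × 10⁻⁴)·(+1.02) = 20.667 °C.
Cooling required: 26.0 − (20.667) = 5.333 °C.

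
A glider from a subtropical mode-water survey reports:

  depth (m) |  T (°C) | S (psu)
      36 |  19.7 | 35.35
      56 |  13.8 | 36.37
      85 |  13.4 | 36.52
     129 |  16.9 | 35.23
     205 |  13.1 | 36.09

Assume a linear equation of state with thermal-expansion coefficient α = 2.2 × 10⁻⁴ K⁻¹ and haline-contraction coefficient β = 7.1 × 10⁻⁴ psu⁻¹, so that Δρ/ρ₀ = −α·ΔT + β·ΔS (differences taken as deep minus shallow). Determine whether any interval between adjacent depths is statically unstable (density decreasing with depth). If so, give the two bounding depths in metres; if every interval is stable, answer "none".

85–129 m

Evaluate Δρ/ρ₀ = −αΔT + βΔS across each adjacent pair:
  36–56 m: −αΔT+βΔS = −(2.2 × 10⁻⁴)(-5.9)+(7.1 × 10⁻⁴)(+1.02) = 2.0 × 10⁻³ → stable
  56–85 m: −αΔT+βΔS = −(2.2 × 10⁻⁴)(-0.4)+(7.1 × 10⁻⁴)(+0.15) = 1.9 × 10⁻⁴ → stable
  85–129 m: −αΔT+βΔS = −(2.2 × 10⁻⁴)(+3.5)+(7.1 × 10⁻⁴)(-1.29) = -1.7 × 10⁻³ → UNSTABLE
  129–205 m: −αΔT+βΔS = −(2.2 × 10⁻⁴)(-3.8)+(7.1 × 10⁻⁴)(+0.86) = 1.4 × 10⁻³ → stable
The 85–129 m interval has Δρ < 0: lighter water underlies denser water.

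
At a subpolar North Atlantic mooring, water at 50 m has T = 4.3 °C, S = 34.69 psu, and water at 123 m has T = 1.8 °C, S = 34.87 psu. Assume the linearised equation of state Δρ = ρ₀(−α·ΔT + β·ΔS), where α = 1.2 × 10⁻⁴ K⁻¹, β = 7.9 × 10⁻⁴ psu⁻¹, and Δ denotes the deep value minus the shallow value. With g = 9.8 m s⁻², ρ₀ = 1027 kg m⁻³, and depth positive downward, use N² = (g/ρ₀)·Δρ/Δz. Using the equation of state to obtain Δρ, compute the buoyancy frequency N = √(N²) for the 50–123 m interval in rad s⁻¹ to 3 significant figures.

7.70 × 10⁻³ rad s⁻¹

ΔT = -2.5 K, ΔS = +0.18 psu (deep − shallow).
Δρ/ρ₀ = −αΔT + βΔS = 3.00 × 10⁻⁴ + 1.422 × 10⁻⁴ = 4.422 × 10⁻⁴, so Δρ ≈ 0.4541 kg m⁻³.
N² = (g/ρ₀)·Δρ/Δz = g·(Δρ/ρ₀)/Δz = 9.8 × 4.422 × 10⁻⁴ / 73 = 5.9364 × 10⁻⁵ s⁻².
N = √(5.9364 × 10⁻⁵) = 7.7048 × 10⁻³ rad s⁻¹ ≈ 7.70 × 10⁻³ rad s⁻¹.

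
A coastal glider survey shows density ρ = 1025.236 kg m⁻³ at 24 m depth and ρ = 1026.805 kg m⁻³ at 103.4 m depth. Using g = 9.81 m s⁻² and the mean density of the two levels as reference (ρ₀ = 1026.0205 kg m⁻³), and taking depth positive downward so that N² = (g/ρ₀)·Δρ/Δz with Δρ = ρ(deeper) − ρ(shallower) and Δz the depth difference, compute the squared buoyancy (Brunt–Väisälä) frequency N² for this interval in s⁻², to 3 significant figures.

1.89 × 10⁻⁴ s⁻²

Δρ = 1026.805 − 1025.236 = 1.569 kg m⁻³ over Δz = 103.4 − 24 = 79.4 m.
N² = (9.81/1026.0205) × (1.569/79.4) = 1.8894 × 10⁻⁴ s⁻² ≈ 1.89 × 10⁻⁴ s⁻².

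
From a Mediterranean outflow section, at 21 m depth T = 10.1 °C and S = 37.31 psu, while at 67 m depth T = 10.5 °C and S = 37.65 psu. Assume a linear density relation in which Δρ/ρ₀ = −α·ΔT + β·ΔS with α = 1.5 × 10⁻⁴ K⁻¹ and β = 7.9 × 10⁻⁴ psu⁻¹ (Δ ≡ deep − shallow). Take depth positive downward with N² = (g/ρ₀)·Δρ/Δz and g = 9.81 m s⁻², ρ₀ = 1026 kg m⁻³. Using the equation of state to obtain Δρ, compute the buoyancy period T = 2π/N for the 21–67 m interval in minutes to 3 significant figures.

ΔT = +0.4 K, ΔS = +0.34 psu (deep − shallow).
Δρ/ρ₀ = −αΔT + βΔS = -6.00 × 10⁻⁵ + 2.686 × 10⁻⁴ = 2.086 × 10⁻⁴, so Δρ ≈ 0.2140 kg m⁻³.
N² = (g/ρ₀)·Δρ/Δz = g·(Δρ/ρ₀)/Δz = 9.81 × 2.086 × 10⁻⁴ / 46 = 4.4486 × 10⁻⁵ s⁻².
N = √(4.4486 × 10⁻⁵) = 6.6698 × 10⁻³ rad s⁻¹ → T = 2π/N = 942.04 s = 15.701 min ≈ 15.7 min.

15.7 min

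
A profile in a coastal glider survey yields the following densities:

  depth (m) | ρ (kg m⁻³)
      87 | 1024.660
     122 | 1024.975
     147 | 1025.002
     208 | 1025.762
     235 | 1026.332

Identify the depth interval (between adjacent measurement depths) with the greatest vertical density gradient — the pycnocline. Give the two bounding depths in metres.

208–235 m

Compute the density gradient over each adjacent pair:
  87–122 m: Δρ/Δz = 0.315/35 = 9.0 × 10⁻³ kg m⁻⁴
  122–147 m: Δρ/Δz = 0.027/25 = 1.1 × 10⁻³ kg m⁻⁴
  147–208 m: Δρ/Δz = 0.760/61 = 0.012 kg m⁻⁴
  208–235 m: Δρ/Δz = 0.570/27 = 0.021 kg m⁻⁴
The largest gradient is in the 208–235 m interval — the pycnocline.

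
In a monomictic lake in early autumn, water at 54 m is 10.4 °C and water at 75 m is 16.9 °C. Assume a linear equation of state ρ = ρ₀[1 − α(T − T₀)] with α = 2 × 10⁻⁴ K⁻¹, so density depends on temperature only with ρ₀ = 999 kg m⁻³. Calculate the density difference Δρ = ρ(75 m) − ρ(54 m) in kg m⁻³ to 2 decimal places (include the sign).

-1.30 kg m⁻³

ΔT = +6.5 K, Δρ/ρ₀ = −αΔT = -1.30 × 10⁻³.
Δρ = 999 × (-1.30 × 10⁻³) = -1.30 kg m⁻³.
Negative Δρ: lighter below, statically unstable.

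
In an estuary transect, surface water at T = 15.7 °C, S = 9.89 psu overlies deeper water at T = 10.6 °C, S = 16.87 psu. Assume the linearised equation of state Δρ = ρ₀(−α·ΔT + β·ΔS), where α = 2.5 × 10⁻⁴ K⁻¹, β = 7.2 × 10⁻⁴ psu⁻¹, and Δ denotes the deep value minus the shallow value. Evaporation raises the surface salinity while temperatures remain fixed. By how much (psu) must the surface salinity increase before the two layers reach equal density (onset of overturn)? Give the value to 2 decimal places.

Neutral buoyancy requires −α(T_deep − T_surf) + β(S_deep − S_surf′) = 0.
S_surf′ = S_deep − (α/β)·ΔT = 16.87 − (2.5 × 10⁻⁴/7.2 × 10⁻⁴)·(-5.1) = 18.6408 psu.
Increase required: 18.6408 − 9.89 = 8.7508 psu.

8.75 psu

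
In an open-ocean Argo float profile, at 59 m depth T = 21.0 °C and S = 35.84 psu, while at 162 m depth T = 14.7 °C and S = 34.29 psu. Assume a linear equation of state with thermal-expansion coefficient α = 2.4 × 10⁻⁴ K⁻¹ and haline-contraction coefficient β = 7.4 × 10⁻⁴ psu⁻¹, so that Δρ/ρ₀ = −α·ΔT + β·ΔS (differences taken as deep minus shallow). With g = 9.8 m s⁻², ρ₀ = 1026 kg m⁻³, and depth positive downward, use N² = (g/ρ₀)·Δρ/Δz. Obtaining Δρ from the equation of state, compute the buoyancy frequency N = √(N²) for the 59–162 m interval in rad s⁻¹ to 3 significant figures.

ΔT = -6.3 K, ΔS = -1.55 psu (deep − shallow).
Δρ/ρ₀ = −αΔT + βΔS = 1.512 × 10⁻³ − 1.147 × 10⁻³ = 3.65 × 10⁻⁴, so Δρ ≈ 0.3745 kg m⁻³.
N² = (g/ρ₀)·Δρ/Δz = g·(Δρ/ρ₀)/Δz = 9.8 × 3.65 × 10⁻⁴ / 103 = 3.4728 × 10⁻⁵ s⁻².
N = √(3.4728 × 10⁻⁵) = 5.8930 × 10⁻³ rad s⁻¹ ≈ 5.89 × 10⁻³ rad s⁻¹.

5.89 × 10⁻³ rad s⁻¹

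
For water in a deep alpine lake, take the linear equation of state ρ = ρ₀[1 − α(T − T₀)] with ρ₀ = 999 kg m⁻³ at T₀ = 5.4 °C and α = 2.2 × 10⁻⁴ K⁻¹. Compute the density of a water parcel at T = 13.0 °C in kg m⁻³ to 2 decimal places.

T − T₀ = +7.6 K.
Bracket = 1 − α·(+7.6) = 1 + (-1.672 × 10⁻³) = 0.9983280.
ρ = 999 × 0.9983280 = 997.33 kg m⁻³.

997.33 kg m⁻³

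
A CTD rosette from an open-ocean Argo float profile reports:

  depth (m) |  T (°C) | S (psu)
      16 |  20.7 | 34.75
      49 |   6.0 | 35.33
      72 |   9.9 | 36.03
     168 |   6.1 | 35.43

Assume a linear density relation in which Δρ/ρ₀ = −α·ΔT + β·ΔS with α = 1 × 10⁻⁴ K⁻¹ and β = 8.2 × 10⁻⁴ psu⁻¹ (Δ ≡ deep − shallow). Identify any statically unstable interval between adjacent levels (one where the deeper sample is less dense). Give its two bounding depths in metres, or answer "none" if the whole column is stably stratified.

72–168 m

Evaluate Δρ/ρ₀ = −αΔT + βΔS across each adjacent pair:
  16–49 m: −αΔT+βΔS = −(1 × 10⁻⁴)(-14.7)+(8.2 × 10⁻⁴)(+0.58) = 1.9 × 10⁻³ → stable
  49–72 m: −αΔT+βΔS = −(1 × 10⁻⁴)(+3.9)+(8.2 × 10⁻⁴)(+0.70) = 1.8 × 10⁻⁴ → stable
  72–168 m: −αΔT+βΔS = −(1 × 10⁻⁴)(-3.8)+(8.2 × 10⁻⁴)(-0.60) = -1.1 × 10⁻⁴ → UNSTABLE
The 72–168 m interval has Δρ < 0: lighter water underlies denser water.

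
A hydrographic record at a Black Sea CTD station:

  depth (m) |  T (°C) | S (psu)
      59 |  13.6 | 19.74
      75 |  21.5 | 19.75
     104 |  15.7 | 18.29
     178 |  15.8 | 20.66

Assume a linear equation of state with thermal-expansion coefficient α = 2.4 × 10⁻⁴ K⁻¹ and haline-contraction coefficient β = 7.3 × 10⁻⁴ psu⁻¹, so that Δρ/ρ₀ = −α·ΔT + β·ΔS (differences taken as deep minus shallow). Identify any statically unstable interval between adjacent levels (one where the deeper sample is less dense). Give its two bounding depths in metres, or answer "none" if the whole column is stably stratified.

Evaluate Δρ/ρ₀ = −αΔT + βΔS across each adjacent pair:
  59–75 m: −αΔT+βΔS = −(2.4 × 10⁻⁴)(+7.9)+(7.3 × 10⁻⁴)(+0.01) = -1.9 × 10⁻³ → UNSTABLE
  75–104 m: −αΔT+βΔS = −(2.4 × 10⁻⁴)(-5.8)+(7.3 × 10⁻⁴)(-1.46) = 3.3 × 10⁻⁴ → stable
  104–178 m: −αΔT+βΔS = −(2.4 × 10⁻⁴)(+0.1)+(7.3 × 10⁻⁴)(+2.37) = 1.7 × 10⁻³ → stable
The 59–75 m interval has Δρ < 0: lighter water underlies denser water.

59–75 m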